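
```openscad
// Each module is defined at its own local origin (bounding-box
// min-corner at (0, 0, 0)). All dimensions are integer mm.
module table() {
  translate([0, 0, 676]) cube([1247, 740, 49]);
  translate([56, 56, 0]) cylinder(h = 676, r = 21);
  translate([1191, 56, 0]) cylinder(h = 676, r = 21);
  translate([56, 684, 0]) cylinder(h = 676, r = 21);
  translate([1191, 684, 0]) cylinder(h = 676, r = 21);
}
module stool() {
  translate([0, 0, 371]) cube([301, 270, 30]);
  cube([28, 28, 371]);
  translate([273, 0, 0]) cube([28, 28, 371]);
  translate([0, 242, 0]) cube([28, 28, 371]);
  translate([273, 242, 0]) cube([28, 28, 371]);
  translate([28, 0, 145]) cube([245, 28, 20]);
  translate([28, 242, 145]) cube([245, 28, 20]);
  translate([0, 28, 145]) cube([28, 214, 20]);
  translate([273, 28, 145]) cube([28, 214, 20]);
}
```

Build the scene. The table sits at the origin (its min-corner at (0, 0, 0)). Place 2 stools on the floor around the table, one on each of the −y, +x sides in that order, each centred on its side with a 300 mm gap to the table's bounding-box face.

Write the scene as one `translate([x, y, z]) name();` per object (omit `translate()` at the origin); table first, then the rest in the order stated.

table();
translate([473, -570, 0]) stool();
translate([1547, 235, 0]) stool();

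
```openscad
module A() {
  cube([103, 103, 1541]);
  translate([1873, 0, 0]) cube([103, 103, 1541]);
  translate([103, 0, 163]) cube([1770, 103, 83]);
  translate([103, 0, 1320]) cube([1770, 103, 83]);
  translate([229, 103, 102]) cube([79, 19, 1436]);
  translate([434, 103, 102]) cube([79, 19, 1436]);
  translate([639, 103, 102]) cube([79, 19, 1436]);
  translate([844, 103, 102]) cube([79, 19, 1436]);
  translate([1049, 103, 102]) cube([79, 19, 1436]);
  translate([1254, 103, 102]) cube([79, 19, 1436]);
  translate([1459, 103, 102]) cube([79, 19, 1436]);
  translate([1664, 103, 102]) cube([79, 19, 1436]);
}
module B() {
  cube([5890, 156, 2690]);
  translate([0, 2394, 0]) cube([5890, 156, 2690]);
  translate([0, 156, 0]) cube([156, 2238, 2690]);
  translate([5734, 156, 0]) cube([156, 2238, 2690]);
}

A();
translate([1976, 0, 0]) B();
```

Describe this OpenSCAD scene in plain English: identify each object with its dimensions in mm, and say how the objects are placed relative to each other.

A is a fence section. Two 103×103 mm posts, 1541 mm tall, stand on the floor with a clear span of 1770 mm between their inner faces. Two horizontal rails of 103×83 mm section span the gap between the posts with their undersides at z = 163 mm and z = 1320 mm, flush with the posts' −y face. 8 pickets, each 79 mm wide, 19 mm thick and 1436 mm tall, are fixed to the +y face of the rails with their bottoms at z = 102 mm, evenly spaced across the span with equal gaps (rounded down to the nearest mm) at the −x end and between each pair — any rounding remainder accumulates at the +x end.

B is a box-shaped house frame (walls only): outside footprint 5890×2550 mm, wall height 2690 mm, wall thickness 156 mm. The two y-facing walls run the full x-width; the two x-facing walls fit between the inner faces of the y-facing walls.

The house frame is against the fence section's +x side, with their −y faces flush.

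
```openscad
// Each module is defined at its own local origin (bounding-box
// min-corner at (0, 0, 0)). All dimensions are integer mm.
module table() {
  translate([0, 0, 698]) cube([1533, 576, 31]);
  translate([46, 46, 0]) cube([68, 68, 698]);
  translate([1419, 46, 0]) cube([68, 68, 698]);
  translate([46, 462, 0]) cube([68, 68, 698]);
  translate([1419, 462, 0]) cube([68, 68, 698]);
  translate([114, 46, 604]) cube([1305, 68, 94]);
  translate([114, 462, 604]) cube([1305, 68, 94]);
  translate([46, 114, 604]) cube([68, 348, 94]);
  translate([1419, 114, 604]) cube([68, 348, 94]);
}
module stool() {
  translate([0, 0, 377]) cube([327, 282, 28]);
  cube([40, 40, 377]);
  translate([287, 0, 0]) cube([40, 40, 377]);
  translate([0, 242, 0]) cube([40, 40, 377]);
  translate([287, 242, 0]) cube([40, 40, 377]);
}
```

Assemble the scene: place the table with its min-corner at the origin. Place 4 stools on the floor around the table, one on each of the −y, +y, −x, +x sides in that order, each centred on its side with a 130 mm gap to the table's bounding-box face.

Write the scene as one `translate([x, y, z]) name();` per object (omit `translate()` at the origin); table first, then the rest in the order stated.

table();
translate([603, -412, 0]) stool();
translate([603, 706, 0]) stool();
translate([-457, 147, 0]) stool();
translate([1663, 147, 0]) stool();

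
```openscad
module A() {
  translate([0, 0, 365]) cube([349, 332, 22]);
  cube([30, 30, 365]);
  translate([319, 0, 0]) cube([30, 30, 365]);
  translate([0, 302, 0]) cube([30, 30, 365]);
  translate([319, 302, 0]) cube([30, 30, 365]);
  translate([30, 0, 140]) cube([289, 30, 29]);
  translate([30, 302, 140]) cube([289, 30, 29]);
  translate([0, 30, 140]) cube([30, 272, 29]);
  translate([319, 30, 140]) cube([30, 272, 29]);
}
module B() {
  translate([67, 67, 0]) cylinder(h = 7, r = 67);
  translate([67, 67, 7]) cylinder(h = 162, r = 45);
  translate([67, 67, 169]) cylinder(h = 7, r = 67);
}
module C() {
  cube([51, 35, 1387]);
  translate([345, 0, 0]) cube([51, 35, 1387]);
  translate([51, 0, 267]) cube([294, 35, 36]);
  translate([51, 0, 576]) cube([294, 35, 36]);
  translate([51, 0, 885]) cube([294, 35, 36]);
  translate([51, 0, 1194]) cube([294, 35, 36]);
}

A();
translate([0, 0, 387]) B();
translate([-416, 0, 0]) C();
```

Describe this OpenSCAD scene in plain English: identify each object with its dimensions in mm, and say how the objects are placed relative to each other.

A is a simple wooden stool: a rectangular seat 349 mm (x) by 332 mm (y), 22 mm thick, top face at z = 387 mm, on four square legs, each 30×30 mm in cross-section. The legs rest on z = 0, each flush with a corner of the seat. Four stretchers, 30 mm wide and 29 mm tall, connect adjacent legs with their undersides at z = 140 mm, each running between the inner faces of the legs it joins and aligned with the legs' outer faces on the other axis.

B is a spool: two coaxial disc flanges of radius 67 mm and thickness 7 mm, joined by a core cylinder of radius 45 mm and height 162 mm. The lower flange rests on z = 0 and the three cylinders share a vertical axis.

C is a wooden ladder with two side rails of 51×35 mm section and 1387 mm height, set 396 mm apart overall. Between them run 4 rectangular rungs (35 mm deep, 36 mm thick), front faces flush with the rails' −y face. The bottom of the first rung is 267 mm above the floor and each subsequent rung is 309 mm higher than the one below.

The spool is on top of the stool. The ladder is on the floor beside the stool on its −x side.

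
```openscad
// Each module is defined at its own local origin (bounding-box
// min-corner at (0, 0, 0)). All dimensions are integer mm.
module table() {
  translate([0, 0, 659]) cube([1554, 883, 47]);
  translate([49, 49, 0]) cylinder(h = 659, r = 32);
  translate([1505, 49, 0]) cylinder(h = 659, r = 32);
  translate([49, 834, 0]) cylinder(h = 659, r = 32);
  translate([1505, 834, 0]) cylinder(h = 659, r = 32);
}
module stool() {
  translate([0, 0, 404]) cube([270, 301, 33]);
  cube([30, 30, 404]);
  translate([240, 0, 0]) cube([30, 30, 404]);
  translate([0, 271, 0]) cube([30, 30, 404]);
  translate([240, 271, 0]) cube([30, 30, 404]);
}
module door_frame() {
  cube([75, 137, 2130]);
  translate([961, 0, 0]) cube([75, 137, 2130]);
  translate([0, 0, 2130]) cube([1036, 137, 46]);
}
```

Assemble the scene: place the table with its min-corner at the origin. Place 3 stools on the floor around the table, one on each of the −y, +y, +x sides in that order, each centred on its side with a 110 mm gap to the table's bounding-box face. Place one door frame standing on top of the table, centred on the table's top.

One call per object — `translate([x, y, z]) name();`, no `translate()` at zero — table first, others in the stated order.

table();
translate([642, -411, 0]) stool();
translate([642, 993, 0]) stool();
translate([1664, 291, 0]) stool();
translate([259, 373, 706]) door_frame();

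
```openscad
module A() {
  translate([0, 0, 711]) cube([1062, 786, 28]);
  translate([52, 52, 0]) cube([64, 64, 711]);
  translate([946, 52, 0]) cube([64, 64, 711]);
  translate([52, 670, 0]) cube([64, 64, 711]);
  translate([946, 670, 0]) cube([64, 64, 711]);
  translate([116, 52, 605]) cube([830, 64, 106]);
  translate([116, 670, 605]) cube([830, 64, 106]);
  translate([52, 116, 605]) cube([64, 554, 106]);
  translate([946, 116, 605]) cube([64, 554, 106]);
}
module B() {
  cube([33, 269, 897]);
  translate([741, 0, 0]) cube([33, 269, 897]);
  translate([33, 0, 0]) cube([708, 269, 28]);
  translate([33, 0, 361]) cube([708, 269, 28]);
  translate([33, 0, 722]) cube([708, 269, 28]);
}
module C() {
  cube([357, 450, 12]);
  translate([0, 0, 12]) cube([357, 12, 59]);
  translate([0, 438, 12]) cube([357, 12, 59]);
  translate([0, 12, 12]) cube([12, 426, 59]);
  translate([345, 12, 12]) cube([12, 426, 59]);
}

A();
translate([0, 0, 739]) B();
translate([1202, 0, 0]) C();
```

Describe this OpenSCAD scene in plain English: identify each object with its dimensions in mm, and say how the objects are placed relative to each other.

A is a table with a 1062×786 mm rectangular top, 28 mm thick, top surface at z = 739 mm, supported by four 64×64 mm square legs, each inset 52 mm from the nearest pair of top edges, running from the floor. Four apron rails, 64 mm thick and 106 mm tall, run between adjacent legs with their top edges flush with the underside of the top and their outer faces flush with the legs' outer faces.

B is a bookshelf 774 mm wide overall, 269 mm deep and 897 mm tall. The two sides are 33 mm thick vertical panels. 3 horizontal shelves of 28 mm thickness span between the inner faces of the sides; the lowest shelf sits on the floor and shelves are stacked with a clear vertical gap of 333 mm between each pair.

C is an open storage box with external size 357×450×71 mm and wall thickness 12 mm (the base is also 12 mm thick). The base covers the whole footprint; the four walls stand on the base, with the y-facing walls full-width and the x-facing walls fitting between their inner faces.

The bookshelf is on top of the table. The open box is on the floor beside the table on its +x side.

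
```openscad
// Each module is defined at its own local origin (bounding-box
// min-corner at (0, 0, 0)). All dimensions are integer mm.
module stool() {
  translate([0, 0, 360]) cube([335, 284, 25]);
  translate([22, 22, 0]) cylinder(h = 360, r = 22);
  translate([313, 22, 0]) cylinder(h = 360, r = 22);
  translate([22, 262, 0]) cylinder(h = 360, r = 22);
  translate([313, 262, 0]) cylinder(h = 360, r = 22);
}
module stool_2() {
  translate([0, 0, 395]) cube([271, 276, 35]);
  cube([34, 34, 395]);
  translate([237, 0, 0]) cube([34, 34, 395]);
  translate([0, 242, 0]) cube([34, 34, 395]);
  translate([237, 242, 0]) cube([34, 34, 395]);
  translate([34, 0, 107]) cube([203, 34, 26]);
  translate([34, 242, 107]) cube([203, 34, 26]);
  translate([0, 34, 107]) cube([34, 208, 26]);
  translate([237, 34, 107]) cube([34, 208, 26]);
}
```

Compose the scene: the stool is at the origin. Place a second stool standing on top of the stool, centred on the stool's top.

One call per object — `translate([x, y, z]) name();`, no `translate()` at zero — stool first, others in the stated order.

stool();
translate([32, 4, 385]) stool_2();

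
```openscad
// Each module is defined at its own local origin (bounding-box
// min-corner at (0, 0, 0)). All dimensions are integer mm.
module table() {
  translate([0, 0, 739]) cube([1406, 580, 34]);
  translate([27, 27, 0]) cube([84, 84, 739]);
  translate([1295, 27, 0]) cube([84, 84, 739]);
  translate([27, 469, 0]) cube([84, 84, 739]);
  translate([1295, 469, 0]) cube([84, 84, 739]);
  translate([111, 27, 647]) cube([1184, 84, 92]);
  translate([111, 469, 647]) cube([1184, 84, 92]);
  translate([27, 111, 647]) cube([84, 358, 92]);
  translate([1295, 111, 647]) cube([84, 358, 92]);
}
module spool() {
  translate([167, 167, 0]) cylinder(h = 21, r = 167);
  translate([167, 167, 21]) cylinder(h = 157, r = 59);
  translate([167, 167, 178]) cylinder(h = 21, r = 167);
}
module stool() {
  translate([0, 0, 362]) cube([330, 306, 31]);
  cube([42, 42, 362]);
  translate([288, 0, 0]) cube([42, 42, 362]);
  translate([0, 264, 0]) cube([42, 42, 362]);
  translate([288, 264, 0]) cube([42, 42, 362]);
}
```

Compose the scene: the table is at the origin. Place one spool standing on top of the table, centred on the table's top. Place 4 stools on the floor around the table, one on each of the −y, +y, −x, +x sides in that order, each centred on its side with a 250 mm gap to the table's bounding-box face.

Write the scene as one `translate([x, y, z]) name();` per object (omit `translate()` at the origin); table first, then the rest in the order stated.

table();
translate([536, 123, 773]) spool();
translate([538, -556, 0]) stool();
translate([538, 830, 0]) stool();
translate([-580, 137, 0]) stool();
translate([1656, 137, 0]) stool();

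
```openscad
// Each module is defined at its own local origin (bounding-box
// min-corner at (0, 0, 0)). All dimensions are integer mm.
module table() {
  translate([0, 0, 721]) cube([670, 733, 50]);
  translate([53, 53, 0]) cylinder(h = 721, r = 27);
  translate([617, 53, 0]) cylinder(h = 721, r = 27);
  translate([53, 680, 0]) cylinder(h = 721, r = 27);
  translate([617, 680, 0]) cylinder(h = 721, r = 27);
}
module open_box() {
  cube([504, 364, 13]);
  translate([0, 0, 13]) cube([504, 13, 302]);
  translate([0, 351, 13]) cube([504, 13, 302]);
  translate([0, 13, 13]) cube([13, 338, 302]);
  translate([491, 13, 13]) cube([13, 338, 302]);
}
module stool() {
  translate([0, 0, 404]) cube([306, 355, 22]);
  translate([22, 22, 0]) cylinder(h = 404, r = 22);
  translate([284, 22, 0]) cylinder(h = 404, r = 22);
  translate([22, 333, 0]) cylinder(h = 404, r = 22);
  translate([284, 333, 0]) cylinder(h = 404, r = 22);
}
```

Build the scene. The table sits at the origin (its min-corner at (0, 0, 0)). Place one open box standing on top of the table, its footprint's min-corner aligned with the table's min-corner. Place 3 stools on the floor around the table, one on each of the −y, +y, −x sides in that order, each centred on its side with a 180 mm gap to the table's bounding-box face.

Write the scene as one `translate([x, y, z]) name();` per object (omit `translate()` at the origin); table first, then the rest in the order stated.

table();
translate([0, 0, 771]) open_box();
translate([182, -535, 0]) stool();
translate([182, 913, 0]) stool();
translate([-486, 189, 0]) stool();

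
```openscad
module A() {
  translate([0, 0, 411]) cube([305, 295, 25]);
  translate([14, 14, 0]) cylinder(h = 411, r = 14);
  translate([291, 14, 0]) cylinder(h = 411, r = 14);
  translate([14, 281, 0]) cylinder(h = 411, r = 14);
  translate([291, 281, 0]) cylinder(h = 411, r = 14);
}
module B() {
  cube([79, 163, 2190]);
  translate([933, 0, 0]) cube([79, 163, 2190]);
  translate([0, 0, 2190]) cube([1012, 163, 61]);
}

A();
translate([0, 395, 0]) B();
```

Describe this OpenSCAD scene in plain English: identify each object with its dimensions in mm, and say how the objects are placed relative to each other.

A is a four-legged stool. The seat is a 305×295×25 mm slab whose top surface is at z = 436 mm; four round legs, each 28 mm in diameter, run from the floor (z = 0) to the underside of the seat, each leg's axis is inset half a diameter from the nearest pair of seat edges (so the leg's bounding box is flush with the corner).

B is a rectangular door frame: two vertical jambs of 79×163 mm section, 2190 mm tall, with a clear opening 854 mm wide between their inner faces. A header 61 mm tall and 163 mm deep lies on top of the jambs and spans the full outside width.

The door frame is on the floor beside the stool on its +y side.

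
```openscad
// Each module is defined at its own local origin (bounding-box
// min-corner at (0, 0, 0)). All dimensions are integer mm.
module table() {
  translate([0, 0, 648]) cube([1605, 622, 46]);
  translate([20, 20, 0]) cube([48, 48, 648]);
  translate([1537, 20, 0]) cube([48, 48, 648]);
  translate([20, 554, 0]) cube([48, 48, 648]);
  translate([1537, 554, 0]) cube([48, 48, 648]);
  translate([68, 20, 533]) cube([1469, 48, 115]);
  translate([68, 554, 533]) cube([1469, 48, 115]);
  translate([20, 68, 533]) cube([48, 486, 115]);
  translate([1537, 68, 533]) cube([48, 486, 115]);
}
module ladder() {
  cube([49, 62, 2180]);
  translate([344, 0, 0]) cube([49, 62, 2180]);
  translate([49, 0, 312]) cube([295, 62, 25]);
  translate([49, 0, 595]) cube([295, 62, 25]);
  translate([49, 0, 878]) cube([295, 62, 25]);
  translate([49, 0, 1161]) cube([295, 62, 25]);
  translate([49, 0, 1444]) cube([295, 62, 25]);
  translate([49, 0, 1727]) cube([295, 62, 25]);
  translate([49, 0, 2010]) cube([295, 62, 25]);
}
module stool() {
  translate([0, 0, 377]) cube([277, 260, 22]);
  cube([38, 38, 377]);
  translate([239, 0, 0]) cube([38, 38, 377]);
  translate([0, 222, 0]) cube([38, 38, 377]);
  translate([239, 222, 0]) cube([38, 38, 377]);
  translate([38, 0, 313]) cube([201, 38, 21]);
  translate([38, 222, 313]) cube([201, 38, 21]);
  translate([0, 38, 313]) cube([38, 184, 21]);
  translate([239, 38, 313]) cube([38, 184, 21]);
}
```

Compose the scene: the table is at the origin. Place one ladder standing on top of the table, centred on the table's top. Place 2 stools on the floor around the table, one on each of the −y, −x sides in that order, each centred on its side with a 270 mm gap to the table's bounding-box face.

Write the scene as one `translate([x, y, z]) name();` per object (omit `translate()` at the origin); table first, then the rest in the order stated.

table();
translate([606, 280, 694]) ladder();
translate([664, -530, 0]) stool();
translate([-547, 181, 0]) stool();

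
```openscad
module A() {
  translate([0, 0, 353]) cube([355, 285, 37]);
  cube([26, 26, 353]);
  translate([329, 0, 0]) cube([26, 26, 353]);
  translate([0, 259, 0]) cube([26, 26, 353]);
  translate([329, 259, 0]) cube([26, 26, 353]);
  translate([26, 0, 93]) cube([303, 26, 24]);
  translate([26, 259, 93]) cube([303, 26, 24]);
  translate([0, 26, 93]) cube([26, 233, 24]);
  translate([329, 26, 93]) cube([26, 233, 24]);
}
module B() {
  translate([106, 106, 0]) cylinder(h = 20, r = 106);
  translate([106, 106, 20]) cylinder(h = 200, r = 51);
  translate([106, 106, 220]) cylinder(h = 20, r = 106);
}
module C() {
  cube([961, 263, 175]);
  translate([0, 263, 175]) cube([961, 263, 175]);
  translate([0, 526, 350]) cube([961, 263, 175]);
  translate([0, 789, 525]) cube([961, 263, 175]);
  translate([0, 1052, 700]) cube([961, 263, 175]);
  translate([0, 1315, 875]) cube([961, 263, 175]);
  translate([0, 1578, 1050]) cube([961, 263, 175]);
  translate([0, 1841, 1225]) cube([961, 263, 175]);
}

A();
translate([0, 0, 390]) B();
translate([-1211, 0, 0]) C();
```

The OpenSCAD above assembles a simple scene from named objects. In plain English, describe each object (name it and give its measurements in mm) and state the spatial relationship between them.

A is a four-legged stool. The seat is a 355×285×37 mm slab whose top surface is at z = 390 mm; four square legs, each 26×26 mm in cross-section, run from the floor (z = 0) to the underside of the seat, each flush with a corner of the seat. Four stretchers, 26 mm wide and 24 mm tall, connect adjacent legs with their undersides at z = 93 mm, each running between the inner faces of the legs it joins and aligned with the legs' outer faces on the other axis.

B is a spool: two coaxial disc flanges of radius 106 mm and thickness 20 mm, joined by a core cylinder of radius 51 mm and height 200 mm. The lower flange rests on z = 0 and the three cylinders share a vertical axis.

C is a run of 8 identical solid stair steps. Each tread is 961×263 mm and each step block is 175 mm high. Step 1 rests on the floor; step k is offset from step 1 by (k−1)×263 mm in y and (k−1)×175 mm in z.

The spool is on top of the stool. The staircase is on the floor beside the stool on its −x side.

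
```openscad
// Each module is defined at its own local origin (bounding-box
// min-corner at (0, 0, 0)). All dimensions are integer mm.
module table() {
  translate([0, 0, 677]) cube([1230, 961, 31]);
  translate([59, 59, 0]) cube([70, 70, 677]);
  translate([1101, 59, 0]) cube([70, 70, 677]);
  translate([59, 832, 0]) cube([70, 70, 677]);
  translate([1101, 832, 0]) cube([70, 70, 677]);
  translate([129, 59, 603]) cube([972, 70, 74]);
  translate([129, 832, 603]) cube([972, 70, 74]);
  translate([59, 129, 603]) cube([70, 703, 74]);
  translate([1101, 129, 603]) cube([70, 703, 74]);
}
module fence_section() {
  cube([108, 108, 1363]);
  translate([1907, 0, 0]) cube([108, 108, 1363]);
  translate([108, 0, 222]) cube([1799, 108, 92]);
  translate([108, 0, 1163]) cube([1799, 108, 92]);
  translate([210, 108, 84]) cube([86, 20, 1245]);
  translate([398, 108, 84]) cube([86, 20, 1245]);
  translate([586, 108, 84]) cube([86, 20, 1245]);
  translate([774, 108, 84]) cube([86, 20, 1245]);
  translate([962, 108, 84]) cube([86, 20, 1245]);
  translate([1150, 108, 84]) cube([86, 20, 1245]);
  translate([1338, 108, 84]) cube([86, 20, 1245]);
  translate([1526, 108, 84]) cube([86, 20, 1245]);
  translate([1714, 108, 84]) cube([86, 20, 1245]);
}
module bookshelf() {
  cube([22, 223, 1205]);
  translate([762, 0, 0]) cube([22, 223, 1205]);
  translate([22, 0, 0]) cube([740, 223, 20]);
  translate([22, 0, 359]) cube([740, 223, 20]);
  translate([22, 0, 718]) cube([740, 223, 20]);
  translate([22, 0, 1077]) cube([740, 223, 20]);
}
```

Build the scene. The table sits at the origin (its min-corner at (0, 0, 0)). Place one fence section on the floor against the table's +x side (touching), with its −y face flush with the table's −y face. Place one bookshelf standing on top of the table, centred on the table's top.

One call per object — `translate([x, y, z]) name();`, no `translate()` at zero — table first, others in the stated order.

table();
translate([1230, 0, 0]) fence_section();
translate([223, 369, 708]) bookshelf();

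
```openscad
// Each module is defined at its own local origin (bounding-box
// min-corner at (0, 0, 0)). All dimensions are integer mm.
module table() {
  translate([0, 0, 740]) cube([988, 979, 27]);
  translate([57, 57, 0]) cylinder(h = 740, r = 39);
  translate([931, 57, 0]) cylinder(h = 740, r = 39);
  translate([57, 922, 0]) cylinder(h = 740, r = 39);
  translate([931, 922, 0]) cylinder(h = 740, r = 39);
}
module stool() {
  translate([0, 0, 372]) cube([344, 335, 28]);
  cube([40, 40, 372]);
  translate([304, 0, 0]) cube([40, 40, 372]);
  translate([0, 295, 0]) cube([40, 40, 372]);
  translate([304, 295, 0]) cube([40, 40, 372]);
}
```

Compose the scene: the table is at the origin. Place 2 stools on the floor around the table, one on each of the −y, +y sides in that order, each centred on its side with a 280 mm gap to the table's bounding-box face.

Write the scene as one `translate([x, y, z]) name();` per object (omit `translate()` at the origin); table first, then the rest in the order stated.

table();
translate([322, -615, 0]) stool();
translate([322, 1259, 0]) stool();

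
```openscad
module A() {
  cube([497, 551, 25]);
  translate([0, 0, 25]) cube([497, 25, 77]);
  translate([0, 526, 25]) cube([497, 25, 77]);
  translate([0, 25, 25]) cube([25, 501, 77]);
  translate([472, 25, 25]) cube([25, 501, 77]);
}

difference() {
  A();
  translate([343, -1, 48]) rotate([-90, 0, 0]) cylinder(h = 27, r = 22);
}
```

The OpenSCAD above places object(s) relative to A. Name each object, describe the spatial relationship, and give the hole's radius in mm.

The subtracted cylinder has r = 22 mm.

A is an open box. The open box has a circular hole through its front wall. The hole's radius is 22 mm.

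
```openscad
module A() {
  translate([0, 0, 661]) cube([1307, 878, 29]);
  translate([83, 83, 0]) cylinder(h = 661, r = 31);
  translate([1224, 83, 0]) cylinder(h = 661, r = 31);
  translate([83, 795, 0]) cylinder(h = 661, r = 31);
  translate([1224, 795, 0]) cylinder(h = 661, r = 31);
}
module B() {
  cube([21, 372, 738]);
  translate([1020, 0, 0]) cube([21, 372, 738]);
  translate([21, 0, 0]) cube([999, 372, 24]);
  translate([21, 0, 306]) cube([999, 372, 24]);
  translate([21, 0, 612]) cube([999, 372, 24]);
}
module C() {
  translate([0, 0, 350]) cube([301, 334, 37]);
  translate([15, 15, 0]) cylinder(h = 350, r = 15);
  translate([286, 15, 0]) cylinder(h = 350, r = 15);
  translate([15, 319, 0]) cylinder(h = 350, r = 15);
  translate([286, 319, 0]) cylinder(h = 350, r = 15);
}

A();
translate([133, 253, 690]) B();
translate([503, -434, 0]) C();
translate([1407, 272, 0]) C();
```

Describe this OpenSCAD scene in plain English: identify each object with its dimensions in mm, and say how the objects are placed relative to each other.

A is a table with a 1307×878 mm rectangular top, 29 mm thick, top surface at z = 690 mm, supported by four round legs of 62 mm diameter, each leg's bounding box inset 52 mm from the nearest pair of top edges, running from the floor.

B is an open bookshelf. Two side panels, each 21 mm thick, 372 mm deep and 738 mm tall, stand 1041 mm apart (outside-to-outside). Between them sit 3 shelves, each 24 mm thick and 372 mm deep, spanning the full gap between the sides. The bottom shelf rests on the floor (its underside at z = 0) and the clear gap between one shelf's top and the next shelf's underside is 282 mm.

C is a four-legged stool. The seat is 301×334 mm, 37 mm thick, top at z = 387 mm. It stands on four round legs, each 30 mm in diameter, from z = 0 to the seat underside, each leg's axis is inset half a diameter from the nearest pair of seat edges (so the leg's bounding box is flush with the corner).

The bookshelf is on top of the table, centred. Two stools sit around the table at the −y, +x sides.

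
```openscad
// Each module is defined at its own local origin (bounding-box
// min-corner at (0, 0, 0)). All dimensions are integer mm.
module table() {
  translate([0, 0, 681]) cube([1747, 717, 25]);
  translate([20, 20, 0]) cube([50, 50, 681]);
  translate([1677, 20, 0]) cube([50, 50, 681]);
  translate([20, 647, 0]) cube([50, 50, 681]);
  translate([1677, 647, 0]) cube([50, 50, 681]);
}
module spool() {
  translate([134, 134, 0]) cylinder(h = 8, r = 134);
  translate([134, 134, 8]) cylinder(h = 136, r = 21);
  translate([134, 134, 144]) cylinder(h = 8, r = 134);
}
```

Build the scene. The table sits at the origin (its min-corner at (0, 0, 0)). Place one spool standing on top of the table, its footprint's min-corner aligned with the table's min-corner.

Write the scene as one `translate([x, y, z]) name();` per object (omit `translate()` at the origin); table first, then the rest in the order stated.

table();
translate([0, 0, 706]) spool();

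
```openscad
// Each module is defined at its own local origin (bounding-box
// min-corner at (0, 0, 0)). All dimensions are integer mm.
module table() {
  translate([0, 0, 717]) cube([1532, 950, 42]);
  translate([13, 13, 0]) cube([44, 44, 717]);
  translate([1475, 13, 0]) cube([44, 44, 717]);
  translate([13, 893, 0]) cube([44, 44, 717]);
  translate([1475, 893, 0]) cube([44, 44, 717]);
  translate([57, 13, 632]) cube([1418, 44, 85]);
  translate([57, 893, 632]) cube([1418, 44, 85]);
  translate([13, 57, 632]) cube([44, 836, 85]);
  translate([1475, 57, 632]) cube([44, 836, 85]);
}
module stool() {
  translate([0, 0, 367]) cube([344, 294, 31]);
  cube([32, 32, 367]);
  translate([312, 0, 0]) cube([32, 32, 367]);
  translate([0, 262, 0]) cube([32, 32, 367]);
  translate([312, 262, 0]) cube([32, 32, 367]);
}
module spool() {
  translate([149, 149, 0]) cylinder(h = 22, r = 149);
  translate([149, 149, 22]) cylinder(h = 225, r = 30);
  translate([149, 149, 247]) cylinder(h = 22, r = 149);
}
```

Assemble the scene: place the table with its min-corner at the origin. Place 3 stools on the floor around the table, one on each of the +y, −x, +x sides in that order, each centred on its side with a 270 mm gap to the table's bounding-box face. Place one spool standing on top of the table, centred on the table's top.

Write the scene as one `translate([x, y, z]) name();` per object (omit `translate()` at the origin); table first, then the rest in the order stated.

table();
translate([594, 1220, 0]) stool();
translate([-614, 328, 0]) stool();
translate([1802, 328, 0]) stool();
translate([617, 326, 759]) spool();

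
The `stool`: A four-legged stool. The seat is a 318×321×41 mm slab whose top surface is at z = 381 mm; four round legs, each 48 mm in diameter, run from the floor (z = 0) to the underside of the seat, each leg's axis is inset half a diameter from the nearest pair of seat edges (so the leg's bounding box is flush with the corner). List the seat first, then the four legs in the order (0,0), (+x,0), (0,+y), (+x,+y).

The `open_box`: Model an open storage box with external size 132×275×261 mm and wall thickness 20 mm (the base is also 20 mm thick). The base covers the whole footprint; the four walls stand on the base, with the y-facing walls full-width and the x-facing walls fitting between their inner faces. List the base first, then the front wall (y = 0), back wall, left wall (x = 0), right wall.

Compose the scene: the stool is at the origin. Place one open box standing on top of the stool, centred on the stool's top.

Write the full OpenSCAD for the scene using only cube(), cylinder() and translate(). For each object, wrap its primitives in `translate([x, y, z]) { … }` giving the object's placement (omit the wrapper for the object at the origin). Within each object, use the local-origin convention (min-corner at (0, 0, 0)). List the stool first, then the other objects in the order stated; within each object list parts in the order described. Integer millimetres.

translate([0, 0, 340]) cube([318, 321, 41]);
translate([24, 24, 0]) cylinder(h = 340, r = 24);
translate([294, 24, 0]) cylinder(h = 340, r = 24);
translate([24, 297, 0]) cylinder(h = 340, r = 24);
translate([294, 297, 0]) cylinder(h = 340, r = 24);
translate([93, 23, 381]) {
  cube([132, 275, 20]);
  translate([0, 0, 20]) cube([132, 20, 241]);
  translate([0, 255, 20]) cube([132, 20, 241]);
  translate([0, 20, 20]) cube([20, 235, 241]);
  translate([112, 20, 20]) cube([20, 235, 241]);
}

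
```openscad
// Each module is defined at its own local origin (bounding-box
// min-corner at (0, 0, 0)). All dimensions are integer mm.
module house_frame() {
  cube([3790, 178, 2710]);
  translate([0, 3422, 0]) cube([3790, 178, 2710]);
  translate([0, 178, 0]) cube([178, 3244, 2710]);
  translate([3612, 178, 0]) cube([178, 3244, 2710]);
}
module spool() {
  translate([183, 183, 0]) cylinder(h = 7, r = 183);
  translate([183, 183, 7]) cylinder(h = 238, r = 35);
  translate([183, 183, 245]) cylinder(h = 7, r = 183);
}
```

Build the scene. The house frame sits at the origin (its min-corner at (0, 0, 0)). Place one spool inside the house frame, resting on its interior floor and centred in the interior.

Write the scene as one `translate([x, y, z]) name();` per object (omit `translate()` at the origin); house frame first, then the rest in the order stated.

house_frame();
translate([1712, 1617, 0]) spool();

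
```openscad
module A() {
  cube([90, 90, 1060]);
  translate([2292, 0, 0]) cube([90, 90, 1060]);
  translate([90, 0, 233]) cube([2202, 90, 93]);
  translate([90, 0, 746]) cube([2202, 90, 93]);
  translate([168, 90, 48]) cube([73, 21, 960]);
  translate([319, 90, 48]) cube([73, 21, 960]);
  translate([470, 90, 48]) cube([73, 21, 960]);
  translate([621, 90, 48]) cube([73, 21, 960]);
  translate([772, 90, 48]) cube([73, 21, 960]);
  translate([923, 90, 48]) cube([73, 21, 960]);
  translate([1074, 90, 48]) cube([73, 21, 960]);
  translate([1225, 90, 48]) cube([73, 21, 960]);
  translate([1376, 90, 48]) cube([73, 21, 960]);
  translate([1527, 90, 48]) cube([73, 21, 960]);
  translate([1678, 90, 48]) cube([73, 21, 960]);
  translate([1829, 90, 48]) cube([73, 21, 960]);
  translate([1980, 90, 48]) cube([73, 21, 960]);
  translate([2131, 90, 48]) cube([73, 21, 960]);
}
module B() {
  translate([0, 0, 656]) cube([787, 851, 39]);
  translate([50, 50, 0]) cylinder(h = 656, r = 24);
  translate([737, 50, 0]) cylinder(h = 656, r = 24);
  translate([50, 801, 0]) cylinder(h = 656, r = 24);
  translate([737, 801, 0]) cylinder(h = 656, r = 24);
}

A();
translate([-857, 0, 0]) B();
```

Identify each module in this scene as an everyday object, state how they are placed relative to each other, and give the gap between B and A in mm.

The table's nearest face is 70 mm from the fence section's −x face.

A is a fence section. B is a table. The table is on the floor beside the fence section on its −x side. The gap between the table and the fence section is 70 mm.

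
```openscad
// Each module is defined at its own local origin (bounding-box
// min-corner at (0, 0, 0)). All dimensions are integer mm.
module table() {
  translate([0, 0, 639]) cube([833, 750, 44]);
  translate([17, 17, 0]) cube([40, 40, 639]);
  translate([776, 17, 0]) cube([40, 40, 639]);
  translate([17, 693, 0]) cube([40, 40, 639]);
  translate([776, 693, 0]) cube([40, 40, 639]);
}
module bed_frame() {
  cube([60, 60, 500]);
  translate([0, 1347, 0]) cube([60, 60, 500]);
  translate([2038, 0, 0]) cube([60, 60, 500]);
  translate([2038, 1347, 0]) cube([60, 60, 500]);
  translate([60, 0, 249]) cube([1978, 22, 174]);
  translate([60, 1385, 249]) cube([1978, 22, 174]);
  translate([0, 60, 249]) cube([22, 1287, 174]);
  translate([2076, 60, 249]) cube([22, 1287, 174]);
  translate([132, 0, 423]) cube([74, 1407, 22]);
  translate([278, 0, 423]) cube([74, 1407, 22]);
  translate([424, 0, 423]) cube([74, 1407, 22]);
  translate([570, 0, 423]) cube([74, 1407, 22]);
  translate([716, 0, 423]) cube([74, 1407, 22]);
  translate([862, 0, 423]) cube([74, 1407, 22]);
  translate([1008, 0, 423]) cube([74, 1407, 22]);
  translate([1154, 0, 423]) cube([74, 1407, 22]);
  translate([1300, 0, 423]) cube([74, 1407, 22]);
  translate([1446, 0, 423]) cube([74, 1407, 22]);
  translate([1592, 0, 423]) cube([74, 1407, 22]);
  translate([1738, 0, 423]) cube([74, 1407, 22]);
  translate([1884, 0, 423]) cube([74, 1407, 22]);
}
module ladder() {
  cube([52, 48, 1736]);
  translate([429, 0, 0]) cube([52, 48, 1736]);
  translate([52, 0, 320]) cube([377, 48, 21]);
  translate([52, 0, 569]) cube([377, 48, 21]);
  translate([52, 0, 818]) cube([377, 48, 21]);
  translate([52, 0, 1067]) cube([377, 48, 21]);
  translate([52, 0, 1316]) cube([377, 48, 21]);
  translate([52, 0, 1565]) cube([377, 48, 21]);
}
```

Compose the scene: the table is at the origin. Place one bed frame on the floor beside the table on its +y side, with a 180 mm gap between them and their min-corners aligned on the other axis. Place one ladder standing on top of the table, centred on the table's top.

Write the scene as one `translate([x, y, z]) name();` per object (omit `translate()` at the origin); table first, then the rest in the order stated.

table();
translate([0, 930, 0]) bed_frame();
translate([176, 351, 683]) ladder();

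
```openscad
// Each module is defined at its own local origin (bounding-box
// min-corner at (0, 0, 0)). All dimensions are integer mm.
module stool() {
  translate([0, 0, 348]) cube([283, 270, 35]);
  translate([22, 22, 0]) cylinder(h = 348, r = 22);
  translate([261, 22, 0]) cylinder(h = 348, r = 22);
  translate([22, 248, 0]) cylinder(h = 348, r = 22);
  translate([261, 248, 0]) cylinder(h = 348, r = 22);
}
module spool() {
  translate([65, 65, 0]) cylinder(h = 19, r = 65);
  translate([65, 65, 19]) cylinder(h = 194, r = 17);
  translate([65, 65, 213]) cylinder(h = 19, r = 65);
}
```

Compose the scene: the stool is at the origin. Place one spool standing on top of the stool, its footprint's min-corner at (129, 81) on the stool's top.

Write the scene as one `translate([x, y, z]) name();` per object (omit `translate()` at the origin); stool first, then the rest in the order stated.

stool();
translate([129, 81, 383]) spool();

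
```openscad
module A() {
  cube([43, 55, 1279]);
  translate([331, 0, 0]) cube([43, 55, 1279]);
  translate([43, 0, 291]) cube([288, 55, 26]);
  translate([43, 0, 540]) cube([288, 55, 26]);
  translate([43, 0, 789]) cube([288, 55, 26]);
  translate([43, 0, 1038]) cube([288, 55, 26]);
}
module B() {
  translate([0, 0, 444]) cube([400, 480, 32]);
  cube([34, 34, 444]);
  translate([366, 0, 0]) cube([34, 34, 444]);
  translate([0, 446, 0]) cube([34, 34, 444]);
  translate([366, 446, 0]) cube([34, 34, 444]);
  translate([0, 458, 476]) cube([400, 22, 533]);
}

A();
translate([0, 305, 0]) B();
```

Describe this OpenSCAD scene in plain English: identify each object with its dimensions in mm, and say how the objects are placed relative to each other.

A is a straight ladder. Two 43×55 mm vertical rails, 1279 mm tall, stand 374 mm apart (outside-to-outside) with their front faces coplanar on the −y side. 4 rungs, each 55 mm deep and 26 mm tall, span between the inner faces of the rails, front faces flush with the rails. The lowest rung's underside is at z = 291 mm and rungs are spaced 249 mm apart (underside to underside).

B is a chair: 400×480 mm seat, 32 mm thick, top at z = 476 mm, on four 34 mm square corner legs flush with the seat edges. A 22 mm thick backrest slab spans the full seat width, extending 533 mm above the seat top, its back face flush with the seat's +y edge.

The chair is on the floor beside the ladder on its +y side.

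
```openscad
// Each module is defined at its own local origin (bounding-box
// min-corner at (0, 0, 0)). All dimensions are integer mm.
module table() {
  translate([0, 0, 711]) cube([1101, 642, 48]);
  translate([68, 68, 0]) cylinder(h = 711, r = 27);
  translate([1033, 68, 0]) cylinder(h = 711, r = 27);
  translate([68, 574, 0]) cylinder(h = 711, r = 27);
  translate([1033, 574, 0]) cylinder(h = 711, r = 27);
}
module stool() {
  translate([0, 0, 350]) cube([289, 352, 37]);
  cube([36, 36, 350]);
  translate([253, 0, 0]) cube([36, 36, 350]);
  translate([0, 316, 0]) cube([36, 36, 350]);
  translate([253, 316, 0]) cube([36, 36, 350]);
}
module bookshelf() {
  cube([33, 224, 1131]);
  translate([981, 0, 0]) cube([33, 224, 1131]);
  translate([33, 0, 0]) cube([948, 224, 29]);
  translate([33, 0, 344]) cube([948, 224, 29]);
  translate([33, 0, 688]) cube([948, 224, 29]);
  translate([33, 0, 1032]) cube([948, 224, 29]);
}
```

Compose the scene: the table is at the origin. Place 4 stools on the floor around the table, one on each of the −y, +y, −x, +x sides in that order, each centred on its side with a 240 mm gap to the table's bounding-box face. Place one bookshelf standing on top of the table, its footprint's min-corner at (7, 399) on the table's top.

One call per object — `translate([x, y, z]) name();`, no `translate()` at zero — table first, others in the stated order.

table();
translate([406, -592, 0]) stool();
translate([406, 882, 0]) stool();
translate([-529, 145, 0]) stool();
translate([1341, 145, 0]) stool();
translate([7, 399, 759]) bookshelf();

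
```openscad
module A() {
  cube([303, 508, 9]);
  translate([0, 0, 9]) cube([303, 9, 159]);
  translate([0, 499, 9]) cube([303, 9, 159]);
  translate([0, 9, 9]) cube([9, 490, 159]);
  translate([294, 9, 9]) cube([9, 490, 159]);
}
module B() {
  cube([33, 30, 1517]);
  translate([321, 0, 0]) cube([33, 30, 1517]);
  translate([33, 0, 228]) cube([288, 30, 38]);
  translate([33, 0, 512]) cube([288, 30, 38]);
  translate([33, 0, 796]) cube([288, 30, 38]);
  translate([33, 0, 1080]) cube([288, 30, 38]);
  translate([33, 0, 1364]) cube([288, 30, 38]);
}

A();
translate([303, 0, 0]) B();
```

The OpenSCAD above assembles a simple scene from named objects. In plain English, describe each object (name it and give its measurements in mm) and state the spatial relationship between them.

A is an open-topped rectangular box: outside dimensions 303×508×168 mm, with a uniform wall and base thickness of 9 mm. The base is a full 303×508 slab on the floor; four walls sit on top of the base. The front and back walls (the −y and +y sides) span the full width; the two side walls fit between them.

B is a wooden ladder with two side rails of 33×30 mm section and 1517 mm height, set 354 mm apart overall. Between them run 5 rectangular rungs (30 mm deep, 38 mm thick), front faces flush with the rails' −y face. The bottom of the first rung is 228 mm above the floor and each subsequent rung is 284 mm higher than the one below.

The ladder is against the open box's +x side, with their −y faces flush.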